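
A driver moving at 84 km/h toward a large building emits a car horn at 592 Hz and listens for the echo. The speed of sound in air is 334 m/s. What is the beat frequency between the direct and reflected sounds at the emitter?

84 km/h = 23.33 m/s.
The large building receives the sound from a moving source: f₁ = f₀ · v/(v − v_e) = 592 × 334/310.67 ≈ 636.5 Hz.
On the return leg the driver is a moving observer: f₂ = f₁ · (v + v_e)/v = 636.5 × 357.33/334 ≈ 680.9 Hz.
Equivalently f₂ = f₀ · (v + v_e)/(v − v_e).
Beat against the emitted tone: |f₂ − f₀| = 2v_e·f₀/(v − v_e) = 2 × 23.33 × 592/310.67 ≈ 89 Hz.

89 Hz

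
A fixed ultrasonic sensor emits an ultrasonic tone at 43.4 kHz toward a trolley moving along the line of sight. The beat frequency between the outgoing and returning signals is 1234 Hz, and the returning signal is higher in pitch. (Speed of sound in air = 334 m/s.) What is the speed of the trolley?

4.7 m/s

Double Doppler shift off a moving reflector: f₂ = f₀ · (v + u)/(v − u) (u > 0 toward emitter).
Returning signal is higher, so f₂ = f₀ + Δf = 43400 + 1234 = 44634 Hz.
Rearranging, u = v · (f₂ − f₀)/(f₂ + f₀) = 334 × 1234/88034 ≈ 4.7 m/s.
So the trolley is moving at 4.7 m/s toward the emitter.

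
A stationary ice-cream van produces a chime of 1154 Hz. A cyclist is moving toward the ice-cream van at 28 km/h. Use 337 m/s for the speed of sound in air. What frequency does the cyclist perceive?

28 km/h = 7.778 m/s.
Moving observer, stationary source: f' = f · (v + v_o)/v.
f' = 1154 × (337 + 7.778)/337 = 1154 × 344.78/337 ≈ 1181 Hz.

1181 Hz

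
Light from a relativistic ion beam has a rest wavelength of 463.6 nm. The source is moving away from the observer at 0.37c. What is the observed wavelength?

683.6 nm

Relativistic Doppler for wavelength: λ' = λ₀ · √((1 + β)/(1 − β)).
λ' = 463.6 × √(1.3700/0.6300) = 463.6 × 1.47465 ≈ 683.6 nm.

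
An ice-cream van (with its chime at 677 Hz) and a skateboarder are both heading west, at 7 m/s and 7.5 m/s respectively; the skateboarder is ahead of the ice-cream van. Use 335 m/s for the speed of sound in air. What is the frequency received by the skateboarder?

676 Hz

The skateboarder is ahead, so the ice-cream van is moving toward it while the skateboarder is moving away from the ice-cream van.
General Doppler shift: f' = f · (v − v_o)/(v − v_s).
f' = 677 × (335 − 7.5)/(335 − 7) = 677 × 327.5/328 ≈ 676 Hz.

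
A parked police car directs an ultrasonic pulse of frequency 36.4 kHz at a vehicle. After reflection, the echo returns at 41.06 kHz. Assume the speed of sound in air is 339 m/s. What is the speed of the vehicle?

20.4 m/s

Double Doppler shift off a moving reflector: f₂ = f₀ · (v + u)/(v − u) (u > 0 toward emitter).
Rearranging, u = v · (f₂ − f₀)/(f₂ + f₀) = 339 × 4.66/77.46 ≈ 20.4 m/s.
So the vehicle is moving at 20.4 m/s toward the emitter.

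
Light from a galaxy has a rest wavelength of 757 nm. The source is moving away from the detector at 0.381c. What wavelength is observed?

1130.7 nm

Relativistic Doppler for wavelength: λ' = λ₀ · √((1 + β)/(1 − β)).
λ' = 757 × √(1.3810/0.6190) = 757 × 1.49366 ≈ 1130.7 nm.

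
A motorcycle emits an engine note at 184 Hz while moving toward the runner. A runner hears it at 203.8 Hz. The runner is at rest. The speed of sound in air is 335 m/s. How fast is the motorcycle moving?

f' = f · v/(v − v_s) ⇒ v_s = v · |1 − f/f'|.
v_s = 335 × |1 − 184/203.8| = 335 × 0.09715 ≈ 33 m/s.

33 m/s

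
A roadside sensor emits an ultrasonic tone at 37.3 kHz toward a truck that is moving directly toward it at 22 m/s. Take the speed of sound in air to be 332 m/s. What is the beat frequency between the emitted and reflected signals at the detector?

5294 Hz

The truck first receives the wave as a moving observer: f₁ = f₀ · (v + u)/v = 37.3 × (332 + 22)/332 ≈ 39.77 kHz.
On reflection it acts as a source moving toward the stationary detector: f₂ = f₁ · v/(v − u) = 39.77 × 332/310 ≈ 42.59 kHz.
Equivalently f₂ = f₀ · (v + u)/(v − u).
Beat frequency (with f₀ = 37300 Hz): |f₂ − f₀| = 2u·f₀/(v − u) = 2 × 22 × 37300/310 ≈ 5294 Hz.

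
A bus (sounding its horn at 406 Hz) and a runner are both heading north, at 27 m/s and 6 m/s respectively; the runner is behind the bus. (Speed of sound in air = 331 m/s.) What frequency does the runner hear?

The runner is behind, so the bus is moving away from it while the runner is moving toward the bus.
With source receding and observer approaching, f' = f · (v + v_o)/(v + v_s).
f' = 406 × (331 + 6)/(331 + 27) = 406 × 337/358 ≈ 382 Hz.

382 Hz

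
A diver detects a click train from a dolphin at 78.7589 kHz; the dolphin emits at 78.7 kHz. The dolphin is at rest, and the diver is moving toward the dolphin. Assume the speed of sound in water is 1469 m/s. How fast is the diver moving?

1.10 m/s

f' = f · (v + v_o)/v ⇒ v_o = v · |f'/f − 1|.
v_o = 1469 × |78.7589/78.7 − 1| = 1469 × 0.0007484 ≈ 1.10 m/s.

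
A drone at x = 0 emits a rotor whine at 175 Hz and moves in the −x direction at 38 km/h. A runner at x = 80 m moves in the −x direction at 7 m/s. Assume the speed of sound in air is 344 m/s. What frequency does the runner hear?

38 km/h = 10.56 m/s.
The observer lies on the +x side, so the source is heading away from the observer and the observer is heading toward the source.
With source receding and observer approaching, f' = f · (v + v_o)/(v + v_s).
f' = 175 × (344 + 7)/(344 + 10.56) = 175 × 351/354.56 ≈ 173 Hz.

173 Hz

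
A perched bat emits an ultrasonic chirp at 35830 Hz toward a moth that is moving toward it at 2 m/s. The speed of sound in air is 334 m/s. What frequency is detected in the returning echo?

The moth first receives the wave as a moving observer: f₁ = f₀ · (v + u)/v = 35830 × (334 + 2)/334 ≈ 36045 Hz.
On reflection it acts as a source moving toward the stationary detector: f₂ = f₁ · v/(v − u) = 36045 × 334/332 ≈ 36262 Hz.

36262 Hz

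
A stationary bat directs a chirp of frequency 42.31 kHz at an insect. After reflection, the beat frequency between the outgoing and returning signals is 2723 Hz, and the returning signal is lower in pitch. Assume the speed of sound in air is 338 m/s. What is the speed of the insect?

11.2 m/s

Double Doppler shift off a moving reflector: f₂ = f₀ · (v + u)/(v − u) (u > 0 toward emitter).
Returning signal is lower, so f₂ = f₀ − Δf = 42310 − 2723 = 39587 Hz.
Rearranging, u = v · (f₂ − f₀)/(f₂ + f₀) = 338 × -2723/81897 ≈ -11.2 m/s.
So the insect is moving at 11.2 m/s away from the emitter.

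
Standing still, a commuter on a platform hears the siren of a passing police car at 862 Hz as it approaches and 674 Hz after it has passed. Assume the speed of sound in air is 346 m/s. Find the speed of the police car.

f₁/f₂ = (v + v_s)/(v − v_s), so v_s = v · (f₁ − f₂)/(f₁ + f₂).
v_s = 346 × (862 − 674)/(862 + 674) = 346 × 188/1536 ≈ 42 m/s.

42 m/s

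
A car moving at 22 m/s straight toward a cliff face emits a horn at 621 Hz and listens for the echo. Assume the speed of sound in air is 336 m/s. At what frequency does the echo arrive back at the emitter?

708 Hz

The cliff face receives the sound from a moving source: f₁ = f₀ · v/(v − v_e) = 621 × 336/314 ≈ 665 Hz.
On the return leg the car is a moving observer: f₂ = f₁ · (v + v_e)/v = 665 × 358/336 ≈ 708 Hz.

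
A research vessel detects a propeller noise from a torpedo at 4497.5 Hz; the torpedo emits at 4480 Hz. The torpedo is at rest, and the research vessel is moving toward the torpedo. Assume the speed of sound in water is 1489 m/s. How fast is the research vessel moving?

f' = f · (v + v_o)/v ⇒ v_o = v · |f'/f − 1|.
v_o = 1489 × |4497.5/4480 − 1| = 1489 × 0.003906 ≈ 5.8 m/s.

5.8 m/s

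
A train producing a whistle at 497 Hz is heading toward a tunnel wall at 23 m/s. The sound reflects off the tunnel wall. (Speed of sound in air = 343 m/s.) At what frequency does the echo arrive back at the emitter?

The tunnel wall receives the sound from a moving source: f₁ = f₀ · v/(v − v_e) = 497 × 343/320 ≈ 533 Hz.
On the return leg the train is a moving observer: f₂ = f₁ · (v + v_e)/v = 533 × 366/343 ≈ 568 Hz.

568 Hz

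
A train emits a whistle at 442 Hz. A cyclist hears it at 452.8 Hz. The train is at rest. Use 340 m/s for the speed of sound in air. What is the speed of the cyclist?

8.3 m/s

f' > f, so the cyclist is approaching.
f' = f · (v + v_o)/v ⇒ v_o = v · |f'/f − 1|.
v_o = 340 × |452.8/442 − 1| = 340 × 0.02443 ≈ 8.3 m/s.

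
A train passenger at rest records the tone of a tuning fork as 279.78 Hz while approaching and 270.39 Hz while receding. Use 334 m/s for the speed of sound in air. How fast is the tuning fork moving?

5.7 m/s

f₁/f₂ = (v + v_s)/(v − v_s), so v_s = v · (f₁ − f₂)/(f₁ + f₂).
v_s = 334 × (279.78 − 270.39)/(279.78 + 270.39) = 334 × 9.39/550.17 ≈ 5.7 m/s.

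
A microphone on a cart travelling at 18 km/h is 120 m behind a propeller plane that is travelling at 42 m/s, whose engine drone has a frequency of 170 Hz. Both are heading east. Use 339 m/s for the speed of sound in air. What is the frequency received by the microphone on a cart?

153 Hz

18 km/h = 5 m/s.
The microphone on a cart is behind, so the propeller plane is moving away from it while the microphone on a cart is moving toward the propeller plane.
Both move, so f' = f · (v + v_o)/(v + v_s).
f' = 170 × (339 + 5)/(339 + 42) = 170 × 344/381 ≈ 153 Hz.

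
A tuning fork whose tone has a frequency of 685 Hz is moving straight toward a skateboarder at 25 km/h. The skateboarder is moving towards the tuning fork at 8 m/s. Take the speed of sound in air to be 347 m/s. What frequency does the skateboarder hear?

25 km/h = 6.944 m/s.
With source approaching and observer approaching, f' = f · (v + v_o)/(v − v_s).
f' = 685 × (347 + 8)/(347 − 6.944) = 685 × 355/340.06 ≈ 715 Hz.

715 Hz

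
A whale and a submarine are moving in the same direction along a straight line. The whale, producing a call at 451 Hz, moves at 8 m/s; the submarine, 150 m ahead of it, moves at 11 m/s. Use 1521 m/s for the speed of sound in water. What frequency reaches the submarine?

The submarine is ahead, so the whale is moving toward it while the submarine is moving away from the whale.
Both move, so f' = f · (v − v_o)/(v − v_s).
f' = 451 × (1521 − 11)/(1521 − 8) = 451 × 1510/1513 ≈ 450 Hz.

450 Hz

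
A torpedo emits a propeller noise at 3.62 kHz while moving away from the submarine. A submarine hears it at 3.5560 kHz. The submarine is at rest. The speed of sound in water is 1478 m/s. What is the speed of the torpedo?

27 m/s

f' = f · v/(v + v_s) ⇒ v_s = v · |1 − f/f'|.
v_s = 1478 × |1 − 3.62/3.5560| = 1478 × 0.018 ≈ 27 m/s.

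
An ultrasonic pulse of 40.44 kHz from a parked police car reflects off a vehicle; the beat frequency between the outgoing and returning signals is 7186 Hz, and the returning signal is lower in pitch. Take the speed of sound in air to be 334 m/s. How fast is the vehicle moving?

Double Doppler shift off a moving reflector: f₂ = f₀ · (v + u)/(v − u) (u > 0 toward emitter).
Returning signal is lower, so f₂ = f₀ − Δf = 40440 − 7186 = 33254 Hz.
Rearranging, u = v · (f₂ − f₀)/(f₂ + f₀) = 334 × -7186/73694 ≈ -33 m/s.
So the vehicle is moving at 33 m/s away from the emitter.

33 m/s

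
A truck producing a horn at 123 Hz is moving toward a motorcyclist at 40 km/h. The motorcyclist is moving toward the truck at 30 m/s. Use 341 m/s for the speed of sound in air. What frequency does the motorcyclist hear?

138 Hz

40 km/h = 11.11 m/s.
Both move, so f' = f · (v + v_o)/(v − v_s).
f' = 123 × (341 + 30)/(341 − 11.11) = 123 × 371/329.89 ≈ 138 Hz.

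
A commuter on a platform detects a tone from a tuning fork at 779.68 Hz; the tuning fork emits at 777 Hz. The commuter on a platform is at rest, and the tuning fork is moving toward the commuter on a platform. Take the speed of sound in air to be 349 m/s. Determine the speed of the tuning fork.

f' = f · v/(v − v_s) ⇒ v_s = v · |1 − f/f'|.
v_s = 349 × |1 − 777/779.68| = 349 × 0.003437 ≈ 1.20 m/s.

1.20 m/s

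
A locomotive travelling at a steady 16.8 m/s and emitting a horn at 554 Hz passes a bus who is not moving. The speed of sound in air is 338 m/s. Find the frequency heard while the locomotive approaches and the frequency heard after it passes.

583 Hz approaching; 528 Hz receding

Approaching: f₁ = f · v/(v − v_s) = 554 × 338/321.2 ≈ 583 Hz.
Receding: f₂ = f · v/(v + v_s) = 554 × 338/354.8 ≈ 528 Hz.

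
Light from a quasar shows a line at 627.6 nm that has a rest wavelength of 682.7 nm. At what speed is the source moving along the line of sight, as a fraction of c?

λ'/λ₀ = 0.9193 < 1 (blueshift), so the source is approaching.
λ'/λ₀ = √((1 − β)/(1 + β)) for an approaching source ⇒ β = (1 − r²)/(1 + r²) with r = λ'/λ₀.
β = (1 − 0.8451)/(1 + 0.8451) ≈ 0.084.

0.084c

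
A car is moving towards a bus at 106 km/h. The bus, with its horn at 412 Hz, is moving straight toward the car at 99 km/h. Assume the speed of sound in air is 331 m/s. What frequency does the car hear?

99 km/h = 27.5 m/s; 106 km/h = 29.44 m/s.
With source approaching and observer approaching, f' = f · (v + v_o)/(v − v_s).
f' = 412 × (331 + 29.44)/(331 − 27.5) = 412 × 360.44/303.5 ≈ 489 Hz.

489 Hz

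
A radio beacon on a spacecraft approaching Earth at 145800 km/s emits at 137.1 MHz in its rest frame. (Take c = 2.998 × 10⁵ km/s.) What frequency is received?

233.2 MHz

β = v/c = 145800/299800 = 0.4863.
Relativistic Doppler for frequency: f' = f₀ · √((1 + β)/(1 − β)).
f' = 137.1 × √(1.4863/0.5137) = 137.1 × 1.70103 ≈ 233.2 MHz.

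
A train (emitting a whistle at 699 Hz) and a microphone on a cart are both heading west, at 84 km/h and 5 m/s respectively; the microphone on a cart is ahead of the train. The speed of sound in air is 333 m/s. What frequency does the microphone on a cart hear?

740 Hz

84 km/h = 23.33 m/s.
The microphone on a cart is ahead, so the train is moving toward it while the microphone on a cart is moving away from the train.
General Doppler shift: f' = f · (v − v_o)/(v − v_s).
f' = 699 × (333 − 5)/(333 − 23.33) = 699 × 328/309.67 ≈ 740 Hz.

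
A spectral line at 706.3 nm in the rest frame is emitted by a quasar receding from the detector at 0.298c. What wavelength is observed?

Relativistic Doppler for wavelength: λ' = λ₀ · √((1 + β)/(1 − β)).
λ' = 706.3 × √(1.2980/0.7020) = 706.3 × 1.35978 ≈ 960.4 nm.

960.4 nm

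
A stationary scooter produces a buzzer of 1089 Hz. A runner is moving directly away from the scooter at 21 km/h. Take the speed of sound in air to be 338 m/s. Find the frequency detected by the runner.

1070 Hz

21 km/h = 5.833 m/s.
Only the observer moves, away from the source, so f' = f · (v − v_o)/v.
f' = 1089 × (338 − 5.833)/338 = 1089 × 332.17/338 ≈ 1070 Hz.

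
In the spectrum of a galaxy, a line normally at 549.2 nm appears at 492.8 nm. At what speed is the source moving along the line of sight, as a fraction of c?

λ'/λ₀ = 0.8973 < 1 (blueshift), so the source is approaching.
λ'/λ₀ = √((1 − β)/(1 + β)) for an approaching source ⇒ β = (1 − r²)/(1 + r²) with r = λ'/λ₀.
β = (1 − 0.8052)/(1 + 0.8052) ≈ 0.108.

0.108c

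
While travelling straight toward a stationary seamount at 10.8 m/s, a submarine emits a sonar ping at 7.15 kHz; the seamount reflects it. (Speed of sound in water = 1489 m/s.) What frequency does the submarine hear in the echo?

7.25 kHz

The seamount receives the sound from a moving source: f₁ = f₀ · v/(v − v_e) = 7.15 × 1489/1478.2 ≈ 7.20 kHz.
On the return leg the submarine is a moving observer: f₂ = f₁ · (v + v_e)/v = 7.20 × 1499.8/1489 ≈ 7.25 kHz.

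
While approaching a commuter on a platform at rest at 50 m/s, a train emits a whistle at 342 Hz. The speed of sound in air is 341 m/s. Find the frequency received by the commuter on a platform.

Moving source, stationary observer: f' = f · v/(v − v_s) since the source is approaching.
f' = 342 × 341/(341 − 50) = 342 × 341/291 ≈ 401 Hz.

401 Hz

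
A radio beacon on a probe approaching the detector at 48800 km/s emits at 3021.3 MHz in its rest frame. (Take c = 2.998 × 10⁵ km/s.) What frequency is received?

3560.6 MHz

β = v/c = 48800/299800 = 0.1628.
Relativistic Doppler for frequency: f' = f₀ · √((1 + β)/(1 − β)).
f' = 3021.3 × √(1.1628/0.8372) = 3021.3 × 1.17849 ≈ 3560.6 MHz.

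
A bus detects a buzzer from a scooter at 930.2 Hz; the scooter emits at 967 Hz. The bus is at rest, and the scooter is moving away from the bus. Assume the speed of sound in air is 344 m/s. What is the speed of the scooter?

f' = f · v/(v + v_s) ⇒ v_s = v · |1 − f/f'|.
v_s = 344 × |1 − 967/930.2| = 344 × 0.03956 ≈ 13.6 m/s.

13.6 m/s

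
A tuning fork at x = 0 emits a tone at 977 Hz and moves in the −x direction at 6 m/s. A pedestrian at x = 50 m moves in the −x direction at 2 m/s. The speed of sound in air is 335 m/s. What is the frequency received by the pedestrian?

The observer lies on the +x side, so the source is heading away from the observer and the observer is heading toward the source.
General Doppler shift: f' = f · (v + v_o)/(v + v_s).
f' = 977 × (335 + 2)/(335 + 6) = 977 × 337/341 ≈ 966 Hz.

966 Hz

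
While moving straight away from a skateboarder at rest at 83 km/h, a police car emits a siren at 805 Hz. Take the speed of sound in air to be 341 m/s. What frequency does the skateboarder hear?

754 Hz

83 km/h = 23.06 m/s.
With the source moving away from a stationary observer, f' = f · v/(v + v_s).
f' = 805 × 341/(341 + 23.06) = 805 × 341/364.1 ≈ 754 Hz.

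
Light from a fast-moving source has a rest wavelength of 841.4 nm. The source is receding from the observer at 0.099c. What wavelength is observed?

Relativistic Doppler for wavelength: λ' = λ₀ · √((1 + β)/(1 − β)).
λ' = 841.4 × √(1.0990/0.9010) = 841.4 × 1.10443 ≈ 929.3 nm.

929.3 nm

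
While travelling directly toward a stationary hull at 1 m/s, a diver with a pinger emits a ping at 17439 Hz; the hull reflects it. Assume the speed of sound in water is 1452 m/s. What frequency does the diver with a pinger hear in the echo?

17463 Hz

The hull receives the sound from a moving source: f₁ = f₀ · v/(v − v_e) = 17439 × 1452/1451 ≈ 17451 Hz.
On the return leg the diver with a pinger is a moving observer: f₂ = f₁ · (v + v_e)/v = 17451 × 1453/1452 ≈ 17463 Hz.
Equivalently f₂ = f₀ · (v + v_e)/(v − v_e).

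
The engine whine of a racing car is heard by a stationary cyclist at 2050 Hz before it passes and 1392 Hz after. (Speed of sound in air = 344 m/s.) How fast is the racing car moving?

f₁/f₂ = (v + v_s)/(v − v_s), so v_s = v · (f₁ − f₂)/(f₁ + f₂).
v_s = 344 × (2050 − 1392)/(2050 + 1392) = 344 × 658/3442 ≈ 66 m/s.

66 m/s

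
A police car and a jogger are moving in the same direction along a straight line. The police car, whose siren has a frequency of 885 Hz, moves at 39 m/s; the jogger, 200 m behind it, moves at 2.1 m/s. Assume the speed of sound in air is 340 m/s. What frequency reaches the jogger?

The jogger is behind, so the police car is moving away from it while the jogger is moving toward the police car.
Both move, so f' = f · (v + v_o)/(v + v_s).
f' = 885 × (340 + 2.1)/(340 + 39) = 885 × 342.1/379 ≈ 799 Hz.

799 Hz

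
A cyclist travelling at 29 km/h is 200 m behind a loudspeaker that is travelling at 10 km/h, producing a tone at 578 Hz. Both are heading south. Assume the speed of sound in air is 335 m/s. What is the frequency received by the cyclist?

587 Hz

10 km/h = 2.778 m/s; 29 km/h = 8.056 m/s.
The cyclist is behind, so the loudspeaker is moving away from it while the cyclist is moving toward the loudspeaker.
General Doppler shift: f' = f · (v + v_o)/(v + v_s).
f' = 578 × (335 + 8.056)/(335 + 2.778) = 578 × 343.06/337.78 ≈ 587 Hz.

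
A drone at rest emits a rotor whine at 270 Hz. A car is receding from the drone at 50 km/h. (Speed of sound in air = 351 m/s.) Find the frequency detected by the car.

259 Hz

50 km/h = 13.89 m/s.
Only the observer moves, away from the source, so f' = f · (v − v_o)/v.
f' = 270 × (351 − 13.89)/351 = 270 × 337.11/351 ≈ 259 Hz.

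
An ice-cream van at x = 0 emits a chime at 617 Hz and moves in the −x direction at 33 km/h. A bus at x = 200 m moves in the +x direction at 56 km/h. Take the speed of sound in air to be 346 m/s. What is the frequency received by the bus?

574 Hz

33 km/h = 9.167 m/s; 56 km/h = 15.56 m/s.
The observer lies on the +x side, so the source is heading away from the observer and the observer is heading away from the source.
Both move, so f' = f · (v − v_o)/(v + v_s).
f' = 617 × (346 − 15.56)/(346 + 9.167) = 617 × 330.44/355.17 ≈ 574 Hz.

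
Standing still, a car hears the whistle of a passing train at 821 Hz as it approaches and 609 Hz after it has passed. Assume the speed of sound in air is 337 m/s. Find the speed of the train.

50 m/s

f₁/f₂ = (v + v_s)/(v − v_s), so v_s = v · (f₁ − f₂)/(f₁ + f₂).
v_s = 337 × (821 − 609)/(821 + 609) = 337 × 212/1430 ≈ 50 m/s.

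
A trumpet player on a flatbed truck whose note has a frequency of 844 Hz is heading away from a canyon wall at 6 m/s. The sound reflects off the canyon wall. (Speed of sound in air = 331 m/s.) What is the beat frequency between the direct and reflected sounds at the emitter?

30.1 Hz

The canyon wall receives the sound from a moving source: f₁ = f₀ · v/(v + v_e) = 844 × 331/337 ≈ 829.0 Hz.
On the return leg the trumpet player on a flatbed truck is a moving observer: f₂ = f₁ · (v − v_e)/v = 829.0 × 325/331 ≈ 813.9 Hz.
Beat against the emitted tone: |f₂ − f₀| = 2v_e·f₀/(v + v_e) = 2 × 6 × 844/337 ≈ 30.1 Hz.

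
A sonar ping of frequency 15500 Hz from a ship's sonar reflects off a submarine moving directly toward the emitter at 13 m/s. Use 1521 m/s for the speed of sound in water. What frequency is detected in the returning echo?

15767 Hz

The submarine first receives the wave as a moving observer: f₁ = f₀ · (v + u)/v = 15500 × (1521 + 13)/1521 ≈ 15632 Hz.
The reflection then acts as a moving source: f₂ = f₁ · v/(v − u) ≈ 15767 Hz.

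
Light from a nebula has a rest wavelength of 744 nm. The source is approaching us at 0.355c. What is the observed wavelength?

513.3 nm

Relativistic Doppler for wavelength: λ' = λ₀ · √((1 − β)/(1 + β)).
λ' = 744 × √(0.6450/1.3550) = 744 × 0.68994 ≈ 513.3 nm.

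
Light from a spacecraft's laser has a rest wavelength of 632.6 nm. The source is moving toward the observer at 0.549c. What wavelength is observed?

Relativistic Doppler for wavelength: λ' = λ₀ · √((1 − β)/(1 + β)).
λ' = 632.6 × √(0.4510/1.5490) = 632.6 × 0.53959 ≈ 341.3 nm.

341.3 nm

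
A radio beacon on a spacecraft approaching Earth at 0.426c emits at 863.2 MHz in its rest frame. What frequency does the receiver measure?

1360.6 MHz

Relativistic Doppler for frequency: f' = f₀ · √((1 + β)/(1 − β)).
f' = 863.2 × √(1.4260/0.5740) = 863.2 × 1.57617 ≈ 1360.6 MHz.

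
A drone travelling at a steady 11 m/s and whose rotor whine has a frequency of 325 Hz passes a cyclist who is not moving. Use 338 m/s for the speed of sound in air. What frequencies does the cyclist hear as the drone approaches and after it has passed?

336 Hz approaching; 315 Hz receding

Approaching: f₁ = f · v/(v − v_s) = 325 × 338/327 ≈ 336 Hz.
Receding: f₂ = f · v/(v + v_s) = 325 × 338/349 ≈ 315 Hz.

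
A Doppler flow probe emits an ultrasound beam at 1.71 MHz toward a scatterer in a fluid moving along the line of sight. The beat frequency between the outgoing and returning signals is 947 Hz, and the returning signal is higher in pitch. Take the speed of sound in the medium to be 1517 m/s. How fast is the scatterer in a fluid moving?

Double Doppler shift off a moving reflector: f₂ = f₀ · (v + u)/(v − u) (u > 0 toward emitter).
Returning signal is higher, so f₂ = f₀ + Δf = 1710000 + 947 = 1710947 Hz.
Rearranging, u = v · (f₂ − f₀)/(f₂ + f₀) = 1517 × 947/3420947 ≈ 0.42 m/s.
So the scatterer in a fluid is moving at 0.42 m/s toward the emitter.

0.42 m/s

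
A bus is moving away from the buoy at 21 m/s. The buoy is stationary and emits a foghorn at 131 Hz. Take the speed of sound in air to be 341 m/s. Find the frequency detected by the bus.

Only the observer moves, away from the source, so f' = f · (v − v_o)/v.
f' = 131 × (341 − 21)/341 = 131 × 320/341 ≈ 123 Hz.

123 Hz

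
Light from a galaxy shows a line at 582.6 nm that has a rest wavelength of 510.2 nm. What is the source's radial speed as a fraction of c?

0.132c

λ'/λ₀ = 1.1419 > 1 (redshift), so the source is receding.
λ'/λ₀ = √((1 + β)/(1 − β)) for a receding source ⇒ β = (r² − 1)/(r² + 1) with r = λ'/λ₀.
β = (1.3039 − 1)/(1.3039 + 1) ≈ 0.132.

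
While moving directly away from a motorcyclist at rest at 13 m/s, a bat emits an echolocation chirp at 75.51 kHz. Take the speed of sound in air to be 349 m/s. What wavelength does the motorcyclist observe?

4.79 mm

Moving source, stationary observer: f' = f · v/(v + v_s) since the source is receding.
f' = 75.51 × 349/(349 + 13) ≈ 72.8 kHz.
λ' = v/f' = 349/72798.3 ≈ 4.79 mm.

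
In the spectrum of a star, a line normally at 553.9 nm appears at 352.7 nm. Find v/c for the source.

λ'/λ₀ = 0.6368 < 1 (blueshift), so the source is approaching.
λ'/λ₀ = √((1 − β)/(1 + β)) for an approaching source ⇒ β = (1 − r²)/(1 + r²) with r = λ'/λ₀.
β = (1 − 0.4055)/(1 + 0.4055) ≈ 0.423.

0.423c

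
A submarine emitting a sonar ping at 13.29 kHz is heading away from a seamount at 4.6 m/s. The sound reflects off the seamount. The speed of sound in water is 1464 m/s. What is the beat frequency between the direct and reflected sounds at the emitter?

The seamount receives the sound from a moving source: f₁ = f₀ · v/(v + v_e) = 13.29 × 1464/1468.6 ≈ 13.2484 kHz.
On the return leg the submarine is a moving observer: f₂ = f₁ · (v − v_e)/v = 13.2484 × 1459.4/1464 ≈ 13.2067 kHz.
Beat against the emitted tone (with f₀ = 13290 Hz): |f₂ − f₀| = 2v_e·f₀/(v + v_e) = 2 × 4.6 × 13290/1468.6 ≈ 83 Hz.

83 Hz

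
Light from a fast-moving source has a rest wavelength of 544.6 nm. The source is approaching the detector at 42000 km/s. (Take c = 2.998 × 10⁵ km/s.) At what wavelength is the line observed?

β = v/c = 42000/299800 = 0.1401.
Relativistic Doppler for wavelength: λ' = λ₀ · √((1 − β)/(1 + β)).
λ' = 544.6 × √(0.8599/1.1401) = 544.6 × 0.86847 ≈ 473.0 nm.

473.0 nm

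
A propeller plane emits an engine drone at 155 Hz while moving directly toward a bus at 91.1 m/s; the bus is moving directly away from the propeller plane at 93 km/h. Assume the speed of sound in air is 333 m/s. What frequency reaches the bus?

93 km/h = 25.83 m/s.
General Doppler shift: f' = f · (v − v_o)/(v − v_s).
f' = 155 × (333 − 25.83)/(333 − 91.1) = 155 × 307.17/241.9 ≈ 197 Hz.

197 Hz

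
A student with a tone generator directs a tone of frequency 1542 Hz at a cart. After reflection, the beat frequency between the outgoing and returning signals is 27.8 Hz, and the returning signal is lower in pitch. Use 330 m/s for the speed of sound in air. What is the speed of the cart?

3.0 m/s

Double Doppler shift off a moving reflector: f₂ = f₀ · (v + u)/(v − u) (u > 0 toward emitter).
Returning signal is lower, so f₂ = f₀ − Δf = 1542 − 27.8 = 1514.2 Hz.
Rearranging, u = v · (f₂ − f₀)/(f₂ + f₀) = 330 × -27.8/3056.2 ≈ -3.0 m/s.
So the cart is moving at 3.0 m/s away from the emitter.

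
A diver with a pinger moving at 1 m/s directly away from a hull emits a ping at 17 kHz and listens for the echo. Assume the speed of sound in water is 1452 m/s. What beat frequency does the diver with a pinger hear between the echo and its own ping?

The hull receives the sound from a moving source: f₁ = f₀ · v/(v + v_e) = 17 × 1452/1453 ≈ 16.9883 kHz.
On the return leg the diver with a pinger is a moving observer: f₂ = f₁ · (v − v_e)/v = 16.9883 × 1451/1452 ≈ 16.9766 kHz.
Equivalently f₂ = f₀ · (v − v_e)/(v + v_e).
Beat against the emitted tone (with f₀ = 17000 Hz): |f₂ − f₀| = 2v_e·f₀/(v + v_e) = 2 × 1 × 17000/1453 ≈ 23.4 Hz.

23.4 Hz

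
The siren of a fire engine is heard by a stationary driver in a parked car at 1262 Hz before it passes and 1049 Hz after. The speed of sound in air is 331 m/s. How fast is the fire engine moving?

31 m/s

f₁/f₂ = (v + v_s)/(v − v_s), so v_s = v · (f₁ − f₂)/(f₁ + f₂).
v_s = 331 × (1262 − 1049)/(1262 + 1049) = 331 × 213/2311 ≈ 31 m/s.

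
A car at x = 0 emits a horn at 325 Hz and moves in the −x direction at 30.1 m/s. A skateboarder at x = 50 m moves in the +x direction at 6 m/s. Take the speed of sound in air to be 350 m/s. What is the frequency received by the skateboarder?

The observer lies on the +x side, so the source is heading away from the observer and the observer is heading away from the source.
Both move, so f' = f · (v − v_o)/(v + v_s).
f' = 325 × (350 − 6)/(350 + 30.1) = 325 × 344/380.1 ≈ 294 Hz.

294 Hz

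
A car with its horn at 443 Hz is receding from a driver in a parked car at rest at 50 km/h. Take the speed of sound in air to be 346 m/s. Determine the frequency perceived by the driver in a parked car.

426 Hz

50 km/h = 13.89 m/s.
Moving source, stationary observer: f' = f · v/(v + v_s) since the source is receding.
f' = 443 × 346/(346 + 13.89) = 443 × 346/359.9 ≈ 426 Hz.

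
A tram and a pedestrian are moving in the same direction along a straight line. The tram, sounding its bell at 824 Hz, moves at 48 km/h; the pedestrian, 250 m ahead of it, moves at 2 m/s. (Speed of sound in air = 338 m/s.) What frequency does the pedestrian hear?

48 km/h = 13.33 m/s.
The pedestrian is ahead, so the tram is moving toward it while the pedestrian is moving away from the tram.
With source approaching and observer receding, f' = f · (v − v_o)/(v − v_s).
f' = 824 × (338 − 2)/(338 − 13.33) = 824 × 336/324.67 ≈ 853 Hz.

853 Hz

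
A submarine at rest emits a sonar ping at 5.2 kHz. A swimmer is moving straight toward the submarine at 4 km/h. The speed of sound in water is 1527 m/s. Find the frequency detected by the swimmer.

4 km/h = 1.111 m/s.
Only the observer moves, toward the source, so f' = f · (v + v_o)/v.
f' = 5.2 × (1527 + 1.111)/1527 = 5.2 × 1528.1/1527 ≈ 5.20 kHz.

5.20 kHz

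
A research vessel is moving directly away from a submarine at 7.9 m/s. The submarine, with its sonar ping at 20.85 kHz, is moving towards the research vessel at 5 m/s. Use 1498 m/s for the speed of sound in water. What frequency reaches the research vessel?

20.8 kHz

With source approaching and observer receding, f' = f · (v − v_o)/(v − v_s).
f' = 20.85 × (1498 − 7.9)/(1498 − 5) = 20.85 × 1490.1/1493 ≈ 20.8 kHz.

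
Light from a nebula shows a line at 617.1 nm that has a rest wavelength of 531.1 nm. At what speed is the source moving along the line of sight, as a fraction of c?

0.149

λ'/λ₀ = 1.1619 > 1 (redshift), so the source is receding.
λ'/λ₀ = √((1 + β)/(1 − β)) for a receding source ⇒ β = (r² − 1)/(r² + 1) with r = λ'/λ₀.
β = (1.3501 − 1)/(1.3501 + 1) ≈ 0.149.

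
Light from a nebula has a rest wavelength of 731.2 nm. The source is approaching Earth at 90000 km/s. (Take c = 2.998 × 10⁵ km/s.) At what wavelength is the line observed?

β = v/c = 90000/299800 = 0.3002.
Relativistic Doppler for wavelength: λ' = λ₀ · √((1 − β)/(1 + β)).
λ' = 731.2 × √(0.6998/1.3002) = 731.2 × 0.73364 ≈ 536.4 nm.

536.4 nm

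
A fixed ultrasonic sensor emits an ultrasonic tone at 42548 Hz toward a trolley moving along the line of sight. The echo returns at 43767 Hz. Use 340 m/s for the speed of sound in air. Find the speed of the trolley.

Double Doppler shift off a moving reflector: f₂ = f₀ · (v + u)/(v − u) (u > 0 toward emitter).
Rearranging, u = v · (f₂ − f₀)/(f₂ + f₀) = 340 × 1219/86315 ≈ 4.8 m/s.
So the trolley is moving at 4.8 m/s toward the emitter.

4.8 m/s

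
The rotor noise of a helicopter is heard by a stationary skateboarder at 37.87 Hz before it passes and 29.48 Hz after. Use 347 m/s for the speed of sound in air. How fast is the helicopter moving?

f₁/f₂ = (v + v_s)/(v − v_s), so v_s = v · (f₁ − f₂)/(f₁ + f₂).
v_s = 347 × (37.87 − 29.48)/(37.87 + 29.48) = 347 × 8.39/67.35 ≈ 43 m/s.

43 m/s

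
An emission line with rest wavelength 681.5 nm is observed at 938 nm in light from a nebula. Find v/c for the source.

λ'/λ₀ = 1.3764 > 1 (redshift), so the source is receding.
λ'/λ₀ = √((1 + β)/(1 − β)) for a receding source ⇒ β = (r² − 1)/(r² + 1) with r = λ'/λ₀.
β = (1.8944 − 1)/(1.8944 + 1) ≈ 0.309.

0.309c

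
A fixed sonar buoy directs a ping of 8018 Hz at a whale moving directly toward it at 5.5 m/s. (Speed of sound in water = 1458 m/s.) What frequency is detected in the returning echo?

At the whale (a moving observer), f₁ = f₀ · (v + u)/v = 8018 × 1463.5/1458 ≈ 8048 Hz.
The reflection then acts as a moving source: f₂ = f₁ · v/(v − u) ≈ 8079 Hz.
Equivalently f₂ = f₀ · (v + u)/(v − u).

8079 Hz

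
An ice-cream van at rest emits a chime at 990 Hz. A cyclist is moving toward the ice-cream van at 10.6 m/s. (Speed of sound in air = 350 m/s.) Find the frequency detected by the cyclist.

1020 Hz

Only the observer moves, toward the source, so f' = f · (v + v_o)/v.
f' = 990 × (350 + 10.6)/350 = 990 × 360.6/350 ≈ 1020 Hz.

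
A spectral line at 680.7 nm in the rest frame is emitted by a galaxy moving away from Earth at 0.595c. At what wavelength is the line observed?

Relativistic Doppler for wavelength: λ' = λ₀ · √((1 + β)/(1 − β)).
λ' = 680.7 × √(1.5950/0.4050) = 680.7 × 1.98451 ≈ 1350.9 nm.

1350.9 nm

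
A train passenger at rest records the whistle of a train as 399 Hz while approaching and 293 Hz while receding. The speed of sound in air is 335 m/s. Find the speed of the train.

f₁/f₂ = (v + v_s)/(v − v_s), so v_s = v · (f₁ − f₂)/(f₁ + f₂).
v_s = 335 × (399 − 293)/(399 + 293) = 335 × 106/692 ≈ 51 m/s.

51 m/s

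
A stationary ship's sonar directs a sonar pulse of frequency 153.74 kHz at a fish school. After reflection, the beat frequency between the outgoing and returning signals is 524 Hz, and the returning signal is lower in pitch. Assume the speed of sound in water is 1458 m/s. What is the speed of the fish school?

2.49 m/s

Double Doppler shift off a moving reflector: f₂ = f₀ · (v + u)/(v − u) (u > 0 toward emitter).
Returning signal is lower, so f₂ = f₀ − Δf = 153740 − 524 = 153216 Hz.
Rearranging, u = v · (f₂ − f₀)/(f₂ + f₀) = 1458 × -524/306956 ≈ -2.49 m/s.
So the fish school is moving at 2.49 m/s away from the emitter.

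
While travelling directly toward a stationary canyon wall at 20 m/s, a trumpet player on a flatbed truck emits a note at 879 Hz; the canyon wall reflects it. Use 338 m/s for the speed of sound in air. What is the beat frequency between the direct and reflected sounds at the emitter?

111 Hz

The canyon wall receives the sound from a moving source: f₁ = f₀ · v/(v − v_e) = 879 × 338/318 ≈ 934.3 Hz.
On the return leg the trumpet player on a flatbed truck is a moving observer: f₂ = f₁ · (v + v_e)/v = 934.3 × 358/338 ≈ 989.6 Hz.
Equivalently f₂ = f₀ · (v + v_e)/(v − v_e).
Beat against the emitted tone: |f₂ − f₀| = 2v_e·f₀/(v − v_e) = 2 × 20 × 879/318 ≈ 111 Hz.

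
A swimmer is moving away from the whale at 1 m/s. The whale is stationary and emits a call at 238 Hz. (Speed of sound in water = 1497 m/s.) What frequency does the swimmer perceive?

238 Hz

Moving observer, stationary source: f' = f · (v − v_o)/v.
f' = 238 × (1497 − 1)/1497 = 238 × 1496/1497 ≈ 238 Hz.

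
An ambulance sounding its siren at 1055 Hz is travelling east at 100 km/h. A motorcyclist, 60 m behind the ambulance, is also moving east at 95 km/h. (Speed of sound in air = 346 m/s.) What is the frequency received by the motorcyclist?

100 km/h = 27.78 m/s; 95 km/h = 26.39 m/s.
The motorcyclist is behind, so the ambulance is moving away from it while the motorcyclist is moving toward the ambulance.
General Doppler shift: f' = f · (v + v_o)/(v + v_s).
f' = 1055 × (346 + 26.39)/(346 + 27.78) = 1055 × 372.39/373.78 ≈ 1051 Hz.

1051 Hz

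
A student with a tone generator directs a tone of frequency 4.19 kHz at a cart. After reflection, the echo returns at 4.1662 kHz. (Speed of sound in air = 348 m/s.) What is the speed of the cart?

0.99 m/s

Double Doppler shift off a moving reflector: f₂ = f₀ · (v + u)/(v − u) (u > 0 toward emitter).
Rearranging, u = v · (f₂ − f₀)/(f₂ + f₀) = 348 × -0.0238/8.3562 ≈ -0.99 m/s.
So the cart is moving at 0.99 m/s away from the emitter.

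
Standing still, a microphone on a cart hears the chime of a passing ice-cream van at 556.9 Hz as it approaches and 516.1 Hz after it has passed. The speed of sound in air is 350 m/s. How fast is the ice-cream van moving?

f₁/f₂ = (v + v_s)/(v − v_s), so v_s = v · (f₁ − f₂)/(f₁ + f₂).
v_s = 350 × (556.9 − 516.1)/(556.9 + 516.1) = 350 × 40.8/1073.0 ≈ 13.3 m/s.

13.3 m/s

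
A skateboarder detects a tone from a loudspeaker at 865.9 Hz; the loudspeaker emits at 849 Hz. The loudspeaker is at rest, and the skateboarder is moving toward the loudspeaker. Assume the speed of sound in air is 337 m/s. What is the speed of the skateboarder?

f' = f · (v + v_o)/v ⇒ v_o = v · |f'/f − 1|.
v_o = 337 × |865.9/849 − 1| = 337 × 0.01991 ≈ 6.7 m/s.

6.7 m/s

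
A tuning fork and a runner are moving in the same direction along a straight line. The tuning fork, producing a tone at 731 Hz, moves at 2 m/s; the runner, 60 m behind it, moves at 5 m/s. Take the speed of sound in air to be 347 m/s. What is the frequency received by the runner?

The runner is behind, so the tuning fork is moving away from it while the runner is moving toward the tuning fork.
Both move, so f' = f · (v + v_o)/(v + v_s).
f' = 731 × (347 + 5)/(347 + 2) = 731 × 352/349 ≈ 737 Hz.

737 Hz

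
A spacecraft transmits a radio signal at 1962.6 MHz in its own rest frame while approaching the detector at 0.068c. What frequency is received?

2100.9 MHz

Relativistic Doppler for frequency: f' = f₀ · √((1 + β)/(1 − β)).
f' = 1962.6 × √(1.0680/0.9320) = 1962.6 × 1.07048 ≈ 2100.9 MHz.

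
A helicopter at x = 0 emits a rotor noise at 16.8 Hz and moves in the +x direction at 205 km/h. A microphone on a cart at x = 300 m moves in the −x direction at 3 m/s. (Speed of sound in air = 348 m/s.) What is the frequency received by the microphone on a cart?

205 km/h = 56.94 m/s.
The observer lies on the +x side, so the source is heading toward the observer and the observer is heading toward the source.
Both move, so f' = f · (v + v_o)/(v − v_s).
f' = 16.8 × (348 + 3)/(348 − 56.94) = 16.8 × 351/291.06 ≈ 20.3 Hz.

20.3 Hz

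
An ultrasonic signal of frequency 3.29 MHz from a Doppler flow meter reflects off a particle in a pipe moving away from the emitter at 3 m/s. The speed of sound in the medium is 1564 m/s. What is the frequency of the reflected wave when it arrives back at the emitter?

At the particle in a pipe (a moving observer), f₁ = f₀ · (v − u)/v = 3.29 × 1561/1564 ≈ 3.284 MHz.
On reflection it acts as a source moving away from the stationary detector: f₂ = f₁ · v/(v + u) = 3.284 × 1564/1567 ≈ 3.277 MHz.

3.277 MHz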